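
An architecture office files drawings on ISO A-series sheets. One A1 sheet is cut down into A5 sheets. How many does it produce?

16

A1 = 594 × 841 mm; A5 = 148 × 210 mm.
Each halving step doubles the count; 4 steps from A1 to A5.
2^4 = 16.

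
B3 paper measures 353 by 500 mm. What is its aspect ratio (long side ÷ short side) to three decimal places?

1.416

500 / 353 = 1.416
ISO 216 targets √2 ≈ 1.414; the +0.002 deviation is from mm rounding.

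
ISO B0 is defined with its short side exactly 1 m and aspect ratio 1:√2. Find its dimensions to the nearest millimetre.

Short side = 1000 mm; long side = 1000√2 ≈ 1414.2 mm.

1000 × 1414 mm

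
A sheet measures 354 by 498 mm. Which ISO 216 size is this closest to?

Aspect ratio 498/354 ≈ 1.407 — close to the ISO √2 ≈ 1.414.
In the B-series (B0 = 1000 × 1414 mm): B3 = 353 × 500 mm.
Off by 3 mm total — nearest standard size.

B3 (353 × 500 mm)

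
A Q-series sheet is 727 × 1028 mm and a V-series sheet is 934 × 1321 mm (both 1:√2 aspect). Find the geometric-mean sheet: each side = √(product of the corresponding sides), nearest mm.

Short side: √(727 · 934) = √679018 ≈ 824.0 → 824 mm
Long side: √(1028 · 1321) = √1357988 ≈ 1165.3 → 1165 mm

824 × 1165 mm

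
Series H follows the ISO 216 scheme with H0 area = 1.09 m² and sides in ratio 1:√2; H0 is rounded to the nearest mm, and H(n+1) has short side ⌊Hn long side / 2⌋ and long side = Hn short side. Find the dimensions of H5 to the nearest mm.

Let H0's short side be w mm. w · w√2 = 1.09 m² = 1,090,000 mm², so w ≈ 877.9 mm and w√2 ≈ 1241.6 mm → H0 = 878 × 1242 mm.
H1: ⌊1242/2⌋ × 878 = 621 × 878 mm
H2: ⌊878/2⌋ × 621 = 439 × 621 mm
H3: ⌊621/2⌋ × 439 = 310 × 439 mm
H4: ⌊439/2⌋ × 310 = 219 × 310 mm
H5: ⌊310/2⌋ × 219 = 155 × 219 mm

155 × 219 mm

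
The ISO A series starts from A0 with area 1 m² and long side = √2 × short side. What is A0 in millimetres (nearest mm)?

841 × 1189 mm

Let the short side be w mm. Then the long side is w√2 and w · w√2 = 10⁶ mm².
w² = 10⁶/√2, so w = 1000 / 2^(1/4) ≈ 840.9 mm; long side = 1000 · 2^(1/4) ≈ 1189.2 mm.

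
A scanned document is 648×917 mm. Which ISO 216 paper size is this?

Aspect ratio 917/648 ≈ 1.415 — close to the ISO √2 ≈ 1.414.
In the C-series (envelope sizes, between A and B): C1 = 648 × 917 mm.

C1 (648 × 917 mm)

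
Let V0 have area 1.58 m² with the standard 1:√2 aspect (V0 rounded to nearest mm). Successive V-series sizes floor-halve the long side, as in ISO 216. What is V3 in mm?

373 × 528 mm

Let V0's short side be w mm. w · w√2 = 1.58 m² = 1,580,000 mm², so w ≈ 1057.0 mm and w√2 ≈ 1494.8 mm → V0 = 1057 × 1495 mm.
V1: ⌊1495/2⌋ × 1057 = 747 × 1057 mm
V2: ⌊1057/2⌋ × 747 = 528 × 747 mm
V3: ⌊747/2⌋ × 528 = 373 × 528 mm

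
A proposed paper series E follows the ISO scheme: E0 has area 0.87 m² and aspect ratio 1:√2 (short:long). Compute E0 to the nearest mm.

Let the short side be w mm. Then w · w√2 = 0.87 m² = 870,000 mm².
w² = 870,000/√2, so w ≈ 784.3 mm; long side = w√2 ≈ 1109.2 mm.

784 × 1109 mm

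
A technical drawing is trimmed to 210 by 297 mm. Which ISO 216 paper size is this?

A4 (210 × 297 mm)

Aspect ratio 297/210 ≈ 1.414 — close to the ISO √2 ≈ 1.414.
In the A-series (A0 area = 1 m²): A4 = 210 × 297 mm.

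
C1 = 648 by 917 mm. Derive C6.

C2: ⌊917/2⌋ × 648 = 458 × 648 mm
C3: ⌊648/2⌋ × 458 = 324 × 458 mm
C4: ⌊458/2⌋ × 324 = 229 × 324 mm
C5: ⌊324/2⌋ × 229 = 162 × 229 mm
C6: ⌊229/2⌋ × 162 = 114 × 162 mm

114 × 162 mm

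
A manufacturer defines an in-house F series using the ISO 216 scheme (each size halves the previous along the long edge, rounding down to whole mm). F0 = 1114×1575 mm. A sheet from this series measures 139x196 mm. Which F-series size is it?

F0: 1114 × 1575 mm
F1: 787 × 1114 mm
F2: 557 × 787 mm
F3: 393 × 557 mm
F4: 278 × 393 mm
F5: 196 × 278 mm
F6: 139 × 196 mm
F7: 98 × 139 mm
→ matches F6.

F6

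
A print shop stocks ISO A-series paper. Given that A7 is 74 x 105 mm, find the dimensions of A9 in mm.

37 × 52 mm

A8: ⌊105/2⌋ × 74 = 52 × 74 mm
A9: ⌊74/2⌋ × 52 = 37 × 52 mm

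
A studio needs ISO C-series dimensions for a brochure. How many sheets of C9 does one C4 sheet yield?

32

Each ISO step halves the sheet: 1 × C4 → 2 × C5 → 4 × C6 → 8 × C7 → …
From C4 to C9 is 5 halving steps: 2^5 = 32.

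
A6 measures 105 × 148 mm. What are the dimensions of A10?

A7: ⌊148/2⌋ × 105 = 74 × 105 mm
A8: ⌊105/2⌋ × 74 = 52 × 74 mm
A9: ⌊74/2⌋ × 52 = 37 × 52 mm
A10: ⌊52/2⌋ × 37 = 26 × 37 mm

26 × 37 mm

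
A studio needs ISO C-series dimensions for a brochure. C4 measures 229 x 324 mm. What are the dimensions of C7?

C5: ⌊324/2⌋ × 229 = 162 × 229 mm
C6: ⌊229/2⌋ × 162 = 114 × 162 mm
C7: ⌊162/2⌋ × 114 = 81 × 114 mm

81 × 114 mm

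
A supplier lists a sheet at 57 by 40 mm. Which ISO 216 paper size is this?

C9 (40 × 57 mm)

Aspect ratio 57/40 ≈ 1.425 — close to the ISO √2 ≈ 1.414.
In the C-series (envelope sizes, between A and B): C9 = 40 × 57 mm.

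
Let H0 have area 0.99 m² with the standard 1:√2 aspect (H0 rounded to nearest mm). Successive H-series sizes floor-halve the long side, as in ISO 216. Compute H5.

Let H0's short side be w mm. w · w√2 = 0.99 m² = 990,000 mm², so w ≈ 836.7 mm and w√2 ≈ 1183.2 mm → H0 = 837 × 1183 mm.
H1: ⌊1183/2⌋ × 837 = 591 × 837 mm
H2: ⌊837/2⌋ × 591 = 418 × 591 mm
H3: ⌊591/2⌋ × 418 = 295 × 418 mm
H4: ⌊418/2⌋ × 295 = 209 × 295 mm
H5: ⌊295/2⌋ × 209 = 147 × 209 mm

147 × 209 mm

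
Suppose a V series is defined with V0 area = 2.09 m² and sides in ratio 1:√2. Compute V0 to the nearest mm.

1216 × 1719 mm

Let the short side be w mm. Then w · w√2 = 2.09 m² = 2,090,000 mm².
w² = 2,090,000/√2, so w ≈ 1215.7 mm; long side = w√2 ≈ 1719.2 mm.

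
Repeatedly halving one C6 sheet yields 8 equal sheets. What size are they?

8 = 2^3, so 3 halving steps.
C6 → C7 → … → C9 after 3 steps.

C9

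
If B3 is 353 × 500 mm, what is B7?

88 × 125 mm

B4: ⌊500/2⌋ × 353 = 250 × 353 mm
B5: ⌊353/2⌋ × 250 = 176 × 250 mm
B6: ⌊250/2⌋ × 176 = 125 × 176 mm
B7: ⌊176/2⌋ × 125 = 88 × 125 mm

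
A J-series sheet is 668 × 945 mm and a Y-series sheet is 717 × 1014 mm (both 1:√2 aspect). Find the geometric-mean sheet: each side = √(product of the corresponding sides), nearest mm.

692 × 979 mm

Short side: √(668 · 717) = √478956 ≈ 692.1 → 692 mm
Long side: √(945 · 1014) = √958230 ≈ 978.9 → 979 mm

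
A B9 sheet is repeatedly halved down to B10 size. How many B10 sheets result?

2

B9 = 44 × 62 mm; B10 = 31 × 44 mm.
Each halving step doubles the count; 1 step from B9 to B10.
2^1 = 2.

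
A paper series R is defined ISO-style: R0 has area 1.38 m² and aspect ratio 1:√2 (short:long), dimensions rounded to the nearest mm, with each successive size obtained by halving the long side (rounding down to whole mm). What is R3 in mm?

349 × 494 mm

Let R0's short side be w mm. w · w√2 = 1.38 m² = 1,380,000 mm², so w ≈ 987.8 mm and w√2 ≈ 1397.0 mm → R0 = 988 × 1397 mm.
R1: ⌊1397/2⌋ × 988 = 698 × 988 mm
R2: ⌊988/2⌋ × 698 = 494 × 698 mm
R3: ⌊698/2⌋ × 494 = 349 × 494 mm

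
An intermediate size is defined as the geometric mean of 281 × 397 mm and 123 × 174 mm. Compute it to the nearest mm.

186 × 263 mm

Short side: √(281 · 123) = √34563 ≈ 185.9 → 186 mm
Long side: √(397 · 174) = √69078 ≈ 262.8 → 263 mm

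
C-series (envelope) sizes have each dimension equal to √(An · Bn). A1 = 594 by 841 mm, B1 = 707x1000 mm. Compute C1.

648 × 917 mm

Short side: √(594 · 707) = √419958 ≈ 648.0 → 648 mm
Long side: √(841 · 1000) = √841000 ≈ 917.1 → 917 mm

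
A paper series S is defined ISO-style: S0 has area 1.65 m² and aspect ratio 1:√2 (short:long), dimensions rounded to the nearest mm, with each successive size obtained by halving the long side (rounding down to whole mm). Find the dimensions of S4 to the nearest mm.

270 × 382 mm

Let S0's short side be w mm. w · w√2 = 1.65 m² = 1,650,000 mm², so w ≈ 1080.2 mm and w√2 ≈ 1527.6 mm → S0 = 1080 × 1528 mm.
S1: ⌊1528/2⌋ × 1080 = 764 × 1080 mm
S2: ⌊1080/2⌋ × 764 = 540 × 764 mm
S3: ⌊764/2⌋ × 540 = 382 × 540 mm
S4: ⌊540/2⌋ × 382 = 270 × 382 mm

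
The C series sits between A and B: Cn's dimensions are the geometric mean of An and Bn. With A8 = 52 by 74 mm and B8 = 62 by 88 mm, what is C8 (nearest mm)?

Short side: √(52 · 62) = √3224 ≈ 56.8 → 57 mm
Long side: √(74 · 88) = √6512 ≈ 80.7 → 81 mm

57 × 81 mm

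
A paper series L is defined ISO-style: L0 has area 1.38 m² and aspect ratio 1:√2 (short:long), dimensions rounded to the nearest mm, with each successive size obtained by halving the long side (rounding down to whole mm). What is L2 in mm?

Let L0's short side be w mm. w · w√2 = 1.38 m² = 1,380,000 mm², so w ≈ 987.8 mm and w√2 ≈ 1397.0 mm → L0 = 988 × 1397 mm.
L1: ⌊1397/2⌋ × 988 = 698 × 988 mm
L2: ⌊988/2⌋ × 698 = 494 × 698 mm

494 × 698 mm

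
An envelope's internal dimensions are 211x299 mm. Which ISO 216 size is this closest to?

A4 (210 × 297 mm)

Aspect ratio 299/211 ≈ 1.417 — close to the ISO √2 ≈ 1.414.
In the A-series (A0 area = 1 m²): A4 = 210 × 297 mm.
Off by 3 mm total — nearest standard size.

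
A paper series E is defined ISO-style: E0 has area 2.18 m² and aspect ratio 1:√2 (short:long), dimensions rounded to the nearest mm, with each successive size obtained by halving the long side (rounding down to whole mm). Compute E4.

310 × 439 mm

Let E0's short side be w mm. w · w√2 = 2.18 m² = 2,180,000 mm², so w ≈ 1241.6 mm and w√2 ≈ 1755.8 mm → E0 = 1242 × 1756 mm.
E1: ⌊1756/2⌋ × 1242 = 878 × 1242 mm
E2: ⌊1242/2⌋ × 878 = 621 × 878 mm
E3: ⌊878/2⌋ × 621 = 439 × 621 mm
E4: ⌊621/2⌋ × 439 = 310 × 439 mm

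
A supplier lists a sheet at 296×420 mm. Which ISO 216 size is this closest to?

Aspect ratio 420/296 ≈ 1.419 — close to the ISO √2 ≈ 1.414.
In the A-series (A0 area = 1 m²): A3 = 297 × 420 mm.
Off by 1 mm total — nearest standard size.

A3 (297 × 420 mm)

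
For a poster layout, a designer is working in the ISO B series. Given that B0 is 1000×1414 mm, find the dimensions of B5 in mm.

176 × 250 mm

B1: ⌊1414/2⌋ × 1000 = 707 × 1000 mm
B2: ⌊1000/2⌋ × 707 = 500 × 707 mm
B3: ⌊707/2⌋ × 500 = 353 × 500 mm
B4: ⌊500/2⌋ × 353 = 250 × 353 mm
B5: ⌊353/2⌋ × 250 = 176 × 250 mm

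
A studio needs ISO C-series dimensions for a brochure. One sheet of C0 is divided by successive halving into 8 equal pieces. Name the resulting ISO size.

8 = 2^3, so 3 halving steps.
C0 → C1 → … → C3 after 3 steps.

C3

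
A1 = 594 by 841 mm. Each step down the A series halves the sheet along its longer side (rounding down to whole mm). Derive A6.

105 × 148 mm

A2: ⌊841/2⌋ × 594 = 420 × 594 mm
A3: ⌊594/2⌋ × 420 = 297 × 420 mm
A4: ⌊420/2⌋ × 297 = 210 × 297 mm
A5: ⌊297/2⌋ × 210 = 148 × 210 mm
A6: ⌊210/2⌋ × 148 = 105 × 148 mm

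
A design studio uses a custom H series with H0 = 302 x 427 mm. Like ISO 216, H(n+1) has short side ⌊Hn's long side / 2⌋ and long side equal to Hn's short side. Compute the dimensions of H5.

H1: ⌊427/2⌋ × 302 = 213 × 302 mm
H2: ⌊302/2⌋ × 213 = 151 × 213 mm
H3: ⌊213/2⌋ × 151 = 106 × 151 mm
H4: ⌊151/2⌋ × 106 = 75 × 106 mm
H5: ⌊106/2⌋ × 75 = 53 × 75 mm

53 × 75 mm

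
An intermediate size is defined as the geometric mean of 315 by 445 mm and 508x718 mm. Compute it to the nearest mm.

400 × 565 mm

Short side: √(315 · 508) = √160020 ≈ 400.0 → 400 mm
Long side: √(445 · 718) = √319510 ≈ 565.3 → 565 mm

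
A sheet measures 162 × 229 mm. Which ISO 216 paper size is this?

C5 (162 × 229 mm)

Aspect ratio 229/162 ≈ 1.414 — close to the ISO √2 ≈ 1.414.
In the C-series (envelope sizes, between A and B): C5 = 162 × 229 mm.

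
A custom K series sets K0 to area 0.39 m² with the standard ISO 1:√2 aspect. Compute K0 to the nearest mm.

525 × 743 mm

Let the short side be w mm. Then w · w√2 = 0.39 m² = 390,000 mm².
w² = 390,000/√2, so w ≈ 525.1 mm; long side = w√2 ≈ 742.7 mm.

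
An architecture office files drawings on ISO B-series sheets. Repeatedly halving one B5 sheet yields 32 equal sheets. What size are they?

B10

32 = 2^5, so 5 halving steps.
B5 → B6 → … → B10 after 5 steps.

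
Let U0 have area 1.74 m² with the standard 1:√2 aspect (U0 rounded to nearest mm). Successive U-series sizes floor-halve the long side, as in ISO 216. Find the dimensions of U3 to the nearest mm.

Let U0's short side be w mm. w · w√2 = 1.74 m² = 1,740,000 mm², so w ≈ 1109.2 mm and w√2 ≈ 1568.7 mm → U0 = 1109 × 1569 mm.
U1: ⌊1569/2⌋ × 1109 = 784 × 1109 mm
U2: ⌊1109/2⌋ × 784 = 554 × 784 mm
U3: ⌊784/2⌋ × 554 = 392 × 554 mm

392 × 554 mm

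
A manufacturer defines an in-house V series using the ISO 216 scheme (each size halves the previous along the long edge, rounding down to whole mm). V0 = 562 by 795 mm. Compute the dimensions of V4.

140 × 198 mm

V1: ⌊795/2⌋ × 562 = 397 × 562 mm
V2: ⌊562/2⌋ × 397 = 281 × 397 mm
V3: ⌊397/2⌋ × 281 = 198 × 281 mm
V4: ⌊281/2⌋ × 198 = 140 × 198 mm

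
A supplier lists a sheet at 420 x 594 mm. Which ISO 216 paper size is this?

Aspect ratio 594/420 ≈ 1.414 — close to the ISO √2 ≈ 1.414.
In the A-series (A0 area = 1 m²): A2 = 420 × 594 mm.

A2 (420 × 594 mm)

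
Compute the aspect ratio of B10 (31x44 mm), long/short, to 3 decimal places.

44 / 31 = 1.419
ISO 216 targets √2 ≈ 1.414; the +0.005 deviation is from mm rounding.

1.419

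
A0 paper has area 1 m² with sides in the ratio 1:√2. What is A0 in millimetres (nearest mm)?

Let the short side be w mm. Then the long side is w√2 and w · w√2 = 10⁶ mm².
w² = 10⁶/√2, so w = 1000 / 2^(1/4) ≈ 840.9 mm; long side = 1000 · 2^(1/4) ≈ 1189.2 mm.

841 × 1189 mm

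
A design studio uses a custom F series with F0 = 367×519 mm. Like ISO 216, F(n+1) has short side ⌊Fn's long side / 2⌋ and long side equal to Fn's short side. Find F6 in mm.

F1 = 259 × 367 mm (from F0 by 1 halving).
F2: ⌊367/2⌋ × 259 = 183 × 259 mm
F3: ⌊259/2⌋ × 183 = 129 × 183 mm
F4: ⌊183/2⌋ × 129 = 91 × 129 mm
F5: ⌊129/2⌋ × 91 = 64 × 91 mm
F6: ⌊91/2⌋ × 64 = 45 × 64 mm

45 × 64 mm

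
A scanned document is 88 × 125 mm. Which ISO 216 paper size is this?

B7 (88 × 125 mm)

Aspect ratio 125/88 ≈ 1.420 — close to the ISO √2 ≈ 1.414.
In the B-series (B0 = 1000 × 1414 mm): B7 = 88 × 125 mm.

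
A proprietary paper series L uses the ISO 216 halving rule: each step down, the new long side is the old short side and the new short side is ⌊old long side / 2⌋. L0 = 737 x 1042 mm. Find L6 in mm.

92 × 130 mm

L1: ⌊1042/2⌋ × 737 = 521 × 737 mm
L2: ⌊737/2⌋ × 521 = 368 × 521 mm
L3: ⌊521/2⌋ × 368 = 260 × 368 mm
L4: ⌊368/2⌋ × 260 = 184 × 260 mm
L5: ⌊260/2⌋ × 184 = 130 × 184 mm
L6: ⌊184/2⌋ × 130 = 92 × 130 mm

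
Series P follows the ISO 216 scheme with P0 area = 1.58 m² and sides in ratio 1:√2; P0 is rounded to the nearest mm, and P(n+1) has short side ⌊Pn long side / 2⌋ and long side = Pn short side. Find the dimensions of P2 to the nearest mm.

Let P0's short side be w mm. w · w√2 = 1.58 m² = 1,580,000 mm², so w ≈ 1057.0 mm and w√2 ≈ 1494.8 mm → P0 = 1057 × 1495 mm.
P1: ⌊1495/2⌋ × 1057 = 747 × 1057 mm
P2: ⌊1057/2⌋ × 747 = 528 × 747 mm

528 × 747 mm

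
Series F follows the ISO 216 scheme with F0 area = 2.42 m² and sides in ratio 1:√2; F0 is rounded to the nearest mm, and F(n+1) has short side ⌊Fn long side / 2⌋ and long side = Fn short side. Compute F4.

Let F0's short side be w mm. w · w√2 = 2.42 m² = 2,420,000 mm², so w ≈ 1308.1 mm and w√2 ≈ 1850.0 mm → F0 = 1308 × 1850 mm.
F1: ⌊1850/2⌋ × 1308 = 925 × 1308 mm
F2: ⌊1308/2⌋ × 925 = 654 × 925 mm
F3: ⌊925/2⌋ × 654 = 462 × 654 mm
F4: ⌊654/2⌋ × 462 = 327 × 462 mm

327 × 462 mm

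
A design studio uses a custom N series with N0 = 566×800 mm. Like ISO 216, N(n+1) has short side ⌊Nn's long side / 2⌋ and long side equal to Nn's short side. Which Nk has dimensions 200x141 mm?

N0: 566 × 800 mm
N1: 400 × 566 mm
N2: 283 × 400 mm
N3: 200 × 283 mm
N4: 141 × 200 mm
N5: 100 × 141 mm
→ matches N4.

N4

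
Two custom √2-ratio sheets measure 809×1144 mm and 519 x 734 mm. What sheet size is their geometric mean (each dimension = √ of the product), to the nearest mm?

Short side: √(809 · 519) = √419871 ≈ 648.0 → 648 mm
Long side: √(1144 · 734) = √839696 ≈ 916.3 → 916 mm

648 × 916 mm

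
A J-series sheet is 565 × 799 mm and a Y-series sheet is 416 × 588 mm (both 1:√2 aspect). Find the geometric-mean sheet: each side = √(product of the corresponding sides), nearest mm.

485 × 685 mm

Short side: √(565 · 416) = √235040 ≈ 484.8 → 485 mm
Long side: √(799 · 588) = √469812 ≈ 685.4 → 685 mm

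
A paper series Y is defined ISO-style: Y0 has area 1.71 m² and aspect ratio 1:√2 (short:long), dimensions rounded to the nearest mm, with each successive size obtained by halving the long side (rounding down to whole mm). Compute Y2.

550 × 777 mm

Let Y0's short side be w mm. w · w√2 = 1.71 m² = 1,710,000 mm², so w ≈ 1099.6 mm and w√2 ≈ 1555.1 mm → Y0 = 1100 × 1555 mm.
Y1: ⌊1555/2⌋ × 1100 = 777 × 1100 mm
Y2: ⌊1100/2⌋ × 777 = 550 × 777 mm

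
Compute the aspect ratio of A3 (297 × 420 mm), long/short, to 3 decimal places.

420 / 297 = 1.414
Matches √2 ≈ 1.414 — the ISO 216 defining ratio.

1.414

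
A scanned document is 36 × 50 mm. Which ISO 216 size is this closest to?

Aspect ratio 50/36 ≈ 1.389 (ISO target is √2 ≈ 1.414).
In the A-series (A0 area = 1 m²): A9 = 37 × 52 mm.
Off by 3 mm total — nearest standard size.

A9 (37 × 52 mm)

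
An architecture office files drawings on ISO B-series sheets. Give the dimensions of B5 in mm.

B0 = 1000 × 1414 mm (B0 has a 1000 mm short side, aspect 1:√2).
B1: ⌊1414/2⌋ × 1000 = 707 × 1000 mm
B2: ⌊1000/2⌋ × 707 = 500 × 707 mm
B3: ⌊707/2⌋ × 500 = 353 × 500 mm
B4: ⌊500/2⌋ × 353 = 250 × 353 mm
B5: ⌊353/2⌋ × 250 = 176 × 250 mm

176 × 250 mm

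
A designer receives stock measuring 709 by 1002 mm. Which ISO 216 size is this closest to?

Aspect ratio 1002/709 ≈ 1.413 — close to the ISO √2 ≈ 1.414.
In the B-series (B0 = 1000 × 1414 mm): B1 = 707 × 1000 mm.
Off by 4 mm total — nearest standard size.

B1 (707 × 1000 mm)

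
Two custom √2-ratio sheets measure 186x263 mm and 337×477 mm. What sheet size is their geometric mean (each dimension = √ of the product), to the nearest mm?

Short side: √(186 · 337) = √62682 ≈ 250.4 → 250 mm
Long side: √(263 · 477) = √125451 ≈ 354.2 → 354 mm

250 × 354 mm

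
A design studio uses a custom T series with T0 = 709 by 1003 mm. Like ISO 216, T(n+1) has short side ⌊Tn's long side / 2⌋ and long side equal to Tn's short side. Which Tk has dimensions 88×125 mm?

T0: 709 × 1003 mm
T1: 501 × 709 mm
T2: 354 × 501 mm
T3: 250 × 354 mm
T4: 177 × 250 mm
T5: 125 × 177 mm
T6: 88 × 125 mm
T7: 62 × 88 mm
→ matches T6.

T6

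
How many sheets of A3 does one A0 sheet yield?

8

Each ISO step halves the sheet: 1 × A0 → 2 × A1 → 4 × A2 → 8 × A3
From A0 to A3 is 3 halving steps: 2^3 = 8.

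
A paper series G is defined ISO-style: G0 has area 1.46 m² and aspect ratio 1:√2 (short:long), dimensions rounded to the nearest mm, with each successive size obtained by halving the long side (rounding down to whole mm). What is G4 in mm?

254 × 359 mm

Let G0's short side be w mm. w · w√2 = 1.46 m² = 1,460,000 mm², so w ≈ 1016.1 mm and w√2 ≈ 1436.9 mm → G0 = 1016 × 1437 mm.
G1: ⌊1437/2⌋ × 1016 = 718 × 1016 mm
G2: ⌊1016/2⌋ × 718 = 508 × 718 mm
G3: ⌊718/2⌋ × 508 = 359 × 508 mm
G4: ⌊508/2⌋ × 359 = 254 × 359 mm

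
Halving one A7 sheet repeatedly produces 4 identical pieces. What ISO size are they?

A9

4 = 2^2, so 2 halving steps.
A7 → A8 → … → A9 after 2 steps.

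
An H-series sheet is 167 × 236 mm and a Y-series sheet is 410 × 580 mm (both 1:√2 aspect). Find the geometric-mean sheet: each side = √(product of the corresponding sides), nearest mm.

262 × 370 mm

Short side: √(167 · 410) = √68470 ≈ 261.7 → 262 mm
Long side: √(236 · 580) = √136880 ≈ 370.0 → 370 mm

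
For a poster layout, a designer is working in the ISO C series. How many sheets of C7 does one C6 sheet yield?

2

Each ISO step halves the sheet: 1 × C6 → 2 × C7
From C6 to C7 is 1 halving step: 2^1 = 2.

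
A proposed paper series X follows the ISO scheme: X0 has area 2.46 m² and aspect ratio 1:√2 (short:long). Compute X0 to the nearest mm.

Let the short side be w mm. Then w · w√2 = 2.46 m² = 2,460,000 mm².
w² = 2,460,000/√2, so w ≈ 1318.9 mm; long side = w√2 ≈ 1865.2 mm.

1319 × 1865 mm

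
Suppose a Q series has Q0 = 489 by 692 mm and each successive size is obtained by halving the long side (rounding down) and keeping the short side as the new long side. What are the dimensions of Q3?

173 × 244 mm

Q1: ⌊692/2⌋ × 489 = 346 × 489 mm
Q2: ⌊489/2⌋ × 346 = 244 × 346 mm
Q3: ⌊346/2⌋ × 244 = 173 × 244 mm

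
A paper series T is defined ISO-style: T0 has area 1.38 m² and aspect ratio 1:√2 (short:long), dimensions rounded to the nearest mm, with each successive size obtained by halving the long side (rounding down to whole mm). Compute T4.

247 × 349 mm

Let T0's short side be w mm. w · w√2 = 1.38 m² = 1,380,000 mm², so w ≈ 987.8 mm and w√2 ≈ 1397.0 mm → T0 = 988 × 1397 mm.
T1: ⌊1397/2⌋ × 988 = 698 × 988 mm
T2: ⌊988/2⌋ × 698 = 494 × 698 mm
T3: ⌊698/2⌋ × 494 = 349 × 494 mm
T4: ⌊494/2⌋ × 349 = 247 × 349 mm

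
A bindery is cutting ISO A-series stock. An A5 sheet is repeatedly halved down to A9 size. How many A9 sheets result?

16

Each ISO step halves the sheet: 1 × A5 → 2 × A6 → 4 × A7 → 8 × A8 → …
From A5 to A9 is 4 halving steps: 2^4 = 16.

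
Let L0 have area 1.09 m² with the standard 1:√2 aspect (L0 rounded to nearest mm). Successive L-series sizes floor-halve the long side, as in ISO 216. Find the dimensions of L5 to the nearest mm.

155 × 219 mm

Let L0's short side be w mm. w · w√2 = 1.09 m² = 1,090,000 mm², so w ≈ 877.9 mm and w√2 ≈ 1241.6 mm → L0 = 878 × 1242 mm.
L1: ⌊1242/2⌋ × 878 = 621 × 878 mm
L2: ⌊878/2⌋ × 621 = 439 × 621 mm
L3: ⌊621/2⌋ × 439 = 310 × 439 mm
L4: ⌊439/2⌋ × 310 = 219 × 310 mm
L5: ⌊310/2⌋ × 219 = 155 × 219 mm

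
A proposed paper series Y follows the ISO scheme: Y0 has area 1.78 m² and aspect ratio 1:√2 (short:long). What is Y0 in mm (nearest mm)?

1122 × 1587 mm

Let the short side be w mm. Then w · w√2 = 1.78 m² = 1,780,000 mm².
w² = 1,780,000/√2, so w ≈ 1121.9 mm; long side = w√2 ≈ 1586.6 mm.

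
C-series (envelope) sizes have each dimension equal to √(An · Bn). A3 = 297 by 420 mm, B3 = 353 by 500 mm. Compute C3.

324 × 458 mm

Short side: √(297 · 353) = √104841 ≈ 323.8 → 324 mm
Long side: √(420 · 500) = √210000 ≈ 458.3 → 458 mm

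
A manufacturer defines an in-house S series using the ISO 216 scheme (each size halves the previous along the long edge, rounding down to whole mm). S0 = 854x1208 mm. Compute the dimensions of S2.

S1: ⌊1208/2⌋ × 854 = 604 × 854 mm
S2: ⌊854/2⌋ × 604 = 427 × 604 mm

427 × 604 mm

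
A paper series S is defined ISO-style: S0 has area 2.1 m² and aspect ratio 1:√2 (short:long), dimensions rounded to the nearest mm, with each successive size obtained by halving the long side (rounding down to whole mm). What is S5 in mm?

Let S0's short side be w mm. w · w√2 = 2.1 m² = 2,100,000 mm², so w ≈ 1218.6 mm and w√2 ≈ 1723.3 mm → S0 = 1219 × 1723 mm.
S1: ⌊1723/2⌋ × 1219 = 861 × 1219 mm
S2: ⌊1219/2⌋ × 861 = 609 × 861 mm
S3: ⌊861/2⌋ × 609 = 430 × 609 mm
S4: ⌊609/2⌋ × 430 = 304 × 430 mm
S5: ⌊430/2⌋ × 304 = 215 × 304 mm

215 × 304 mm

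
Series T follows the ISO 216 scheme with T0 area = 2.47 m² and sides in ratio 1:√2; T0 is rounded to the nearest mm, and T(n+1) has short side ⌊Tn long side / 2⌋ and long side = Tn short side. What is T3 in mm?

467 × 661 mm

Let T0's short side be w mm. w · w√2 = 2.47 m² = 2,470,000 mm², so w ≈ 1321.6 mm and w√2 ≈ 1869.0 mm → T0 = 1322 × 1869 mm.
T1: ⌊1869/2⌋ × 1322 = 934 × 1322 mm
T2: ⌊1322/2⌋ × 934 = 661 × 934 mm
T3: ⌊934/2⌋ × 661 = 467 × 661 mm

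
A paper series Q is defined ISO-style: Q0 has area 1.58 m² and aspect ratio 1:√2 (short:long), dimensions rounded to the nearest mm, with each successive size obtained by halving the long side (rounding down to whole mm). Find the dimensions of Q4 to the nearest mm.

264 × 373 mm

Let Q0's short side be w mm. w · w√2 = 1.58 m² = 1,580,000 mm², so w ≈ 1057.0 mm and w√2 ≈ 1494.8 mm → Q0 = 1057 × 1495 mm.
Q1: ⌊1495/2⌋ × 1057 = 747 × 1057 mm
Q2: ⌊1057/2⌋ × 747 = 528 × 747 mm
Q3: ⌊747/2⌋ × 528 = 373 × 528 mm
Q4: ⌊528/2⌋ × 373 = 264 × 373 mm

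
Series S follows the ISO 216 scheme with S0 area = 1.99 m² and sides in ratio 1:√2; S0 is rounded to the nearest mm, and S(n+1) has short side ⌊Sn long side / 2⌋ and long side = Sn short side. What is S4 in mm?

Let S0's short side be w mm. w · w√2 = 1.99 m² = 1,990,000 mm², so w ≈ 1186.2 mm and w√2 ≈ 1677.6 mm → S0 = 1186 × 1678 mm.
S1: ⌊1678/2⌋ × 1186 = 839 × 1186 mm
S2: ⌊1186/2⌋ × 839 = 593 × 839 mm
S3: ⌊839/2⌋ × 593 = 419 × 593 mm
S4: ⌊593/2⌋ × 419 = 296 × 419 mm

296 × 419 mm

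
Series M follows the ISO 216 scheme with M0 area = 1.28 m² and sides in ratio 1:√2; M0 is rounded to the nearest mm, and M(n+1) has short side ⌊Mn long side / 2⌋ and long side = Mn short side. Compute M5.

168 × 237 mm

Let M0's short side be w mm. w · w√2 = 1.28 m² = 1,280,000 mm², so w ≈ 951.4 mm and w√2 ≈ 1345.4 mm → M0 = 951 × 1345 mm.
M1: ⌊1345/2⌋ × 951 = 672 × 951 mm
M2: ⌊951/2⌋ × 672 = 475 × 672 mm
M3: ⌊672/2⌋ × 475 = 336 × 475 mm
M4: ⌊475/2⌋ × 336 = 237 × 336 mm
M5: ⌊336/2⌋ × 237 = 168 × 237 mm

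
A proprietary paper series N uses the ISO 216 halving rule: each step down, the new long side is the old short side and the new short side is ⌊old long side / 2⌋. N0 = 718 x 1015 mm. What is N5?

126 × 179 mm

N1: ⌊1015/2⌋ × 718 = 507 × 718 mm
N2: ⌊718/2⌋ × 507 = 359 × 507 mm
N3: ⌊507/2⌋ × 359 = 253 × 359 mm
N4: ⌊359/2⌋ × 253 = 179 × 253 mm
N5: ⌊253/2⌋ × 179 = 126 × 179 mm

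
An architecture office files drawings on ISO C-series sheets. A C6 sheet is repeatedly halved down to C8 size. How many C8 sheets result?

Each ISO step halves the sheet: 1 × C6 → 2 × C7 → 4 × C8
From C6 to C8 is 2 halving steps: 2^2 = 4.

4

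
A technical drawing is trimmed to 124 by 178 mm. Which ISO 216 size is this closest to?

B6 (125 × 176 mm)

Aspect ratio 178/124 ≈ 1.435 (ISO target is √2 ≈ 1.414).
In the B-series (B0 = 1000 × 1414 mm): B6 = 125 × 176 mm.
Off by 3 mm total — nearest standard size.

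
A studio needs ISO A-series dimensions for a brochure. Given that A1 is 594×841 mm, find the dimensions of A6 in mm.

105 × 148 mm

A2: ⌊841/2⌋ × 594 = 420 × 594 mm
A3: ⌊594/2⌋ × 420 = 297 × 420 mm
A4: ⌊420/2⌋ × 297 = 210 × 297 mm
A5: ⌊297/2⌋ × 210 = 148 × 210 mm
A6: ⌊210/2⌋ × 148 = 105 × 148 mm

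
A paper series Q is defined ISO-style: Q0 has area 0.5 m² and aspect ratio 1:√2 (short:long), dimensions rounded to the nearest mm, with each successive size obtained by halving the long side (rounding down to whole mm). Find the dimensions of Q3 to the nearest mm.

Let Q0's short side be w mm. w · w√2 = 0.5 m² = 500,000 mm², so w ≈ 594.6 mm and w√2 ≈ 840.9 mm → Q0 = 595 × 841 mm.
Q1: ⌊841/2⌋ × 595 = 420 × 595 mm
Q2: ⌊595/2⌋ × 420 = 297 × 420 mm
Q3: ⌊420/2⌋ × 297 = 210 × 297 mm

210 × 297 mm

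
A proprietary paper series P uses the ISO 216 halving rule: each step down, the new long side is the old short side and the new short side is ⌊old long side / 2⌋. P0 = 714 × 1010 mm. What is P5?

P1: ⌊1010/2⌋ × 714 = 505 × 714 mm
P2: ⌊714/2⌋ × 505 = 357 × 505 mm
P3: ⌊505/2⌋ × 357 = 252 × 357 mm
P4: ⌊357/2⌋ × 252 = 178 × 252 mm
P5: ⌊252/2⌋ × 178 = 126 × 178 mm

126 × 178 mm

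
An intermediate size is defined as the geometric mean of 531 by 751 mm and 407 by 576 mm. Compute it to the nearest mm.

465 × 658 mm

Short side: √(531 · 407) = √216117 ≈ 464.9 → 465 mm
Long side: √(751 · 576) = √432576 ≈ 657.7 → 658 mm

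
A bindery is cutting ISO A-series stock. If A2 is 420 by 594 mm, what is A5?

148 × 210 mm

A3: ⌊594/2⌋ × 420 = 297 × 420 mm
A4: ⌊420/2⌋ × 297 = 210 × 297 mm
A5: ⌊297/2⌋ × 210 = 148 × 210 mm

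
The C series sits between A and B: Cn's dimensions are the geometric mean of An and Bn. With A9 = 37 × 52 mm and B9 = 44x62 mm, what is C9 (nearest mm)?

Short side: √(37 · 44) = √1628 ≈ 40.3 → 40 mm
Long side: √(52 · 62) = √3224 ≈ 56.8 → 57 mm

40 × 57 mm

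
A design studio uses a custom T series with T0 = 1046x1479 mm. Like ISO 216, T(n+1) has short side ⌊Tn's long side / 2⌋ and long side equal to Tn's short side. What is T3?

369 × 523 mm

T1: ⌊1479/2⌋ × 1046 = 739 × 1046 mm
T2: ⌊1046/2⌋ × 739 = 523 × 739 mm
T3: ⌊739/2⌋ × 523 = 369 × 523 mm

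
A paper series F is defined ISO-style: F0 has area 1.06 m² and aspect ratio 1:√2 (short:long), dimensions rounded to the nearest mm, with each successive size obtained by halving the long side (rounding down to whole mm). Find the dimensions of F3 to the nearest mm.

306 × 433 mm

Let F0's short side be w mm. w · w√2 = 1.06 m² = 1,060,000 mm², so w ≈ 865.8 mm and w√2 ≈ 1224.4 mm → F0 = 866 × 1224 mm.
F1: ⌊1224/2⌋ × 866 = 612 × 866 mm
F2: ⌊866/2⌋ × 612 = 433 × 612 mm
F3: ⌊612/2⌋ × 433 = 306 × 433 mm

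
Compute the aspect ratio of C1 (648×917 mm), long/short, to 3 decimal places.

917 / 648 = 1.415
Matches √2 ≈ 1.414 — the ISO 216 defining ratio.

1.415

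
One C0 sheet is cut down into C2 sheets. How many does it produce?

C0 = 917 × 1297 mm; C2 = 458 × 648 mm.
Each halving step doubles the count; 2 steps from C0 to C2.
2^2 = 4.

4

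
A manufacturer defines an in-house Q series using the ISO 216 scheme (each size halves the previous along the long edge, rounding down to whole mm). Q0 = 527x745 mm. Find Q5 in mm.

Q1: ⌊745/2⌋ × 527 = 372 × 527 mm
Q2: ⌊527/2⌋ × 372 = 263 × 372 mm
Q3: ⌊372/2⌋ × 263 = 186 × 263 mm
Q4: ⌊263/2⌋ × 186 = 131 × 186 mm
Q5: ⌊186/2⌋ × 131 = 93 × 131 mm

93 × 131 mm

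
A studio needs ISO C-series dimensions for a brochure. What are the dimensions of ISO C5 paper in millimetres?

C0 = 917 × 1297 mm (C0 is the geometric mean of A0 and B0, aspect 1:√2).
C1: ⌊1297/2⌋ × 917 = 648 × 917 mm
C2: ⌊917/2⌋ × 648 = 458 × 648 mm
C3: ⌊648/2⌋ × 458 = 324 × 458 mm
C4: ⌊458/2⌋ × 324 = 229 × 324 mm
C5: ⌊324/2⌋ × 229 = 162 × 229 mm

162 × 229 mm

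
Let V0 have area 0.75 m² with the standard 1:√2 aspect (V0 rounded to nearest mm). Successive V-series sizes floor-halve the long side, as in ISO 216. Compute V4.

182 × 257 mm

Let V0's short side be w mm. w · w√2 = 0.75 m² = 750,000 mm², so w ≈ 728.2 mm and w√2 ≈ 1029.9 mm → V0 = 728 × 1030 mm.
V1: ⌊1030/2⌋ × 728 = 515 × 728 mm
V2: ⌊728/2⌋ × 515 = 364 × 515 mm
V3: ⌊515/2⌋ × 364 = 257 × 364 mm
V4: ⌊364/2⌋ × 257 = 182 × 257 mm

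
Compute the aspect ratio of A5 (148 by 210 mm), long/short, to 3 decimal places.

210 / 148 = 1.419
ISO 216 targets √2 ≈ 1.414; the +0.005 deviation is from mm rounding.

1.419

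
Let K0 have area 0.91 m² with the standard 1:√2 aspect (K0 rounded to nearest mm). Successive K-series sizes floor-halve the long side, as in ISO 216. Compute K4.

Let K0's short side be w mm. w · w√2 = 0.91 m² = 910,000 mm², so w ≈ 802.2 mm and w√2 ≈ 1134.4 mm → K0 = 802 × 1134 mm.
K1: ⌊1134/2⌋ × 802 = 567 × 802 mm
K2: ⌊802/2⌋ × 567 = 401 × 567 mm
K3: ⌊567/2⌋ × 401 = 283 × 401 mm
K4: ⌊401/2⌋ × 283 = 200 × 283 mm

200 × 283 mm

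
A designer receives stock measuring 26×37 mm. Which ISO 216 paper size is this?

A10 (26 × 37 mm)

Aspect ratio 37/26 ≈ 1.423 — close to the ISO √2 ≈ 1.414.
In the A-series (A0 area = 1 m²): A10 = 26 × 37 mm.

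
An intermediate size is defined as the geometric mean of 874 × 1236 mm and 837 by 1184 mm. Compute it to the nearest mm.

855 × 1210 mm

Short side: √(874 · 837) = √731538 ≈ 855.3 → 855 mm
Long side: √(1236 · 1184) = √1463424 ≈ 1209.7 → 1210 mm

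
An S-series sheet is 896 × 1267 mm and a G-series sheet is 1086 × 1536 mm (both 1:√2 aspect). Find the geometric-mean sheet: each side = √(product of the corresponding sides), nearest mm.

986 × 1395 mm

Short side: √(896 · 1086) = √973056 ≈ 986.4 → 986 mm
Long side: √(1267 · 1536) = √1946112 ≈ 1395.0 → 1395 mm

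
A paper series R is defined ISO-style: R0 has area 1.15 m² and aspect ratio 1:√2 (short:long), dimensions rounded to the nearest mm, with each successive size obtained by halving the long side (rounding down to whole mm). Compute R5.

159 × 225 mm

Let R0's short side be w mm. w · w√2 = 1.15 m² = 1,150,000 mm², so w ≈ 901.8 mm and w√2 ≈ 1275.3 mm → R0 = 902 × 1275 mm.
R1: ⌊1275/2⌋ × 902 = 637 × 902 mm
R2: ⌊902/2⌋ × 637 = 451 × 637 mm
R3: ⌊637/2⌋ × 451 = 318 × 451 mm
R4: ⌊451/2⌋ × 318 = 225 × 318 mm
R5: ⌊318/2⌋ × 225 = 159 × 225 mm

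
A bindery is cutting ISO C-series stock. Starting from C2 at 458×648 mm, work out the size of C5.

C3: ⌊648/2⌋ × 458 = 324 × 458 mm
C4: ⌊458/2⌋ × 324 = 229 × 324 mm
C5: ⌊324/2⌋ × 229 = 162 × 229 mm

162 × 229 mm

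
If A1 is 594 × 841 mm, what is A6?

105 × 148 mm

A2: ⌊841/2⌋ × 594 = 420 × 594 mm
A3: ⌊594/2⌋ × 420 = 297 × 420 mm
A4: ⌊420/2⌋ × 297 = 210 × 297 mm
A5: ⌊297/2⌋ × 210 = 148 × 210 mm
A6: ⌊210/2⌋ × 148 = 105 × 148 mm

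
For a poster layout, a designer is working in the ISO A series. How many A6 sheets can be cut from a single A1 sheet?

32

A1 = 594 × 841 mm; A6 = 105 × 148 mm.
Each halving step doubles the count; 5 steps from A1 to A6.
2^5 = 32.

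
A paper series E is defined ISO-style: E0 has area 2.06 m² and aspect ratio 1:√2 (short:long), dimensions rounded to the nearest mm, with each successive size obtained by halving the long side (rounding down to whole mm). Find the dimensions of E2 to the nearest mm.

Let E0's short side be w mm. w · w√2 = 2.06 m² = 2,060,000 mm², so w ≈ 1206.9 mm and w√2 ≈ 1706.8 mm → E0 = 1207 × 1707 mm.
E1: ⌊1707/2⌋ × 1207 = 853 × 1207 mm
E2: ⌊1207/2⌋ × 853 = 603 × 853 mm

603 × 853 mm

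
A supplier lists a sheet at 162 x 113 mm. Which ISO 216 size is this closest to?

C6 (114 × 162 mm)

Aspect ratio 162/113 ≈ 1.434 (ISO target is √2 ≈ 1.414).
In the C-series (envelope sizes, between A and B): C6 = 114 × 162 mm.
Off by 1 mm total — nearest standard size.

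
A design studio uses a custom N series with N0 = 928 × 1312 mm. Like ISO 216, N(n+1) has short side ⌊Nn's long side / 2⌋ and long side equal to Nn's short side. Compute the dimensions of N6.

N1: ⌊1312/2⌋ × 928 = 656 × 928 mm
N2: ⌊928/2⌋ × 656 = 464 × 656 mm
N3: ⌊656/2⌋ × 464 = 328 × 464 mm
N4: ⌊464/2⌋ × 328 = 232 × 328 mm
N5: ⌊328/2⌋ × 232 = 164 × 232 mm
N6: ⌊232/2⌋ × 164 = 116 × 164 mm

116 × 164 mm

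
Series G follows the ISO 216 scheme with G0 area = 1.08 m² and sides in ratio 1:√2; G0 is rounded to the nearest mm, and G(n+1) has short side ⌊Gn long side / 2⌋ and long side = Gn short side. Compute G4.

Let G0's short side be w mm. w · w√2 = 1.08 m² = 1,080,000 mm², so w ≈ 873.9 mm and w√2 ≈ 1235.9 mm → G0 = 874 × 1236 mm.
G1: ⌊1236/2⌋ × 874 = 618 × 874 mm
G2: ⌊874/2⌋ × 618 = 437 × 618 mm
G3: ⌊618/2⌋ × 437 = 309 × 437 mm
G4: ⌊437/2⌋ × 309 = 218 × 309 mm

218 × 309 mm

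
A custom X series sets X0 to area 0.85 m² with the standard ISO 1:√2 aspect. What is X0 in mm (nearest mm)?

775 × 1096 mm

Let the short side be w mm. Then w · w√2 = 0.85 m² = 850,000 mm².
w² = 850,000/√2, so w ≈ 775.3 mm; long side = w√2 ≈ 1096.4 mm.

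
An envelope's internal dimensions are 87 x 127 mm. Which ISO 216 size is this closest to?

Aspect ratio 127/87 ≈ 1.460 (ISO target is √2 ≈ 1.414).
In the B-series (B0 = 1000 × 1414 mm): B7 = 88 × 125 mm.
Off by 3 mm total — nearest standard size.

B7 (88 × 125 mm)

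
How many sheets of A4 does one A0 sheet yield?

A0 = 841 × 1189 mm; A4 = 210 × 297 mm.
Each halving step doubles the count; 4 steps from A0 to A4.
2^4 = 16.

16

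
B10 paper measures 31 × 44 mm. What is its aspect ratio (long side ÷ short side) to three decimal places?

1.419

44 / 31 = 1.419
ISO 216 targets √2 ≈ 1.414; the +0.005 deviation is from mm rounding.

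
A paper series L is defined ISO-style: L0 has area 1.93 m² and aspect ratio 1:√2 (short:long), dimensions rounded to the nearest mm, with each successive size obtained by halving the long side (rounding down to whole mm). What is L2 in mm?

Let L0's short side be w mm. w · w√2 = 1.93 m² = 1,930,000 mm², so w ≈ 1168.2 mm and w√2 ≈ 1652.1 mm → L0 = 1168 × 1652 mm.
L1: ⌊1652/2⌋ × 1168 = 826 × 1168 mm
L2: ⌊1168/2⌋ × 826 = 584 × 826 mm

584 × 826 mm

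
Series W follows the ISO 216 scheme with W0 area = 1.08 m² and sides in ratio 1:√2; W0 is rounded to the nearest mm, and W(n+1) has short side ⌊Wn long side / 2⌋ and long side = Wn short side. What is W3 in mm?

309 × 437 mm

Let W0's short side be w mm. w · w√2 = 1.08 m² = 1,080,000 mm², so w ≈ 873.9 mm and w√2 ≈ 1235.9 mm → W0 = 874 × 1236 mm.
W1: ⌊1236/2⌋ × 874 = 618 × 874 mm
W2: ⌊874/2⌋ × 618 = 437 × 618 mm
W3: ⌊618/2⌋ × 437 = 309 × 437 mm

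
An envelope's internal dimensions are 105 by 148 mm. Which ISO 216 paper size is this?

A6 (105 × 148 mm)

Aspect ratio 148/105 ≈ 1.410 — close to the ISO √2 ≈ 1.414.
In the A-series (A0 area = 1 m²): A6 = 105 × 148 mm.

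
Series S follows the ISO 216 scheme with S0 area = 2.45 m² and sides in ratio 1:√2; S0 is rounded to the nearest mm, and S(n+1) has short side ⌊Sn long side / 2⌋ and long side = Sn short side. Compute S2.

658 × 930 mm

Let S0's short side be w mm. w · w√2 = 2.45 m² = 2,450,000 mm², so w ≈ 1316.2 mm and w√2 ≈ 1861.4 mm → S0 = 1316 × 1861 mm.
S1: ⌊1861/2⌋ × 1316 = 930 × 1316 mm
S2: ⌊1316/2⌋ × 930 = 658 × 930 mm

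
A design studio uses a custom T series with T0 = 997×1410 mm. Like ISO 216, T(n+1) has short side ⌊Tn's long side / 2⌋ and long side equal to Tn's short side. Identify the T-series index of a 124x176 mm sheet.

T6

T0: 997 × 1410 mm
T1: 705 × 997 mm
T2: 498 × 705 mm
T3: 352 × 498 mm
T4: 249 × 352 mm
T5: 176 × 249 mm
T6: 124 × 176 mm
T7: 88 × 124 mm
→ matches T6.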